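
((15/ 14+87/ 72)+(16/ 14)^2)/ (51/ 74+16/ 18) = 468087/ 205996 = 2.27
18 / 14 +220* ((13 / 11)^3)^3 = 1486559142149 / 1500512167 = 990.70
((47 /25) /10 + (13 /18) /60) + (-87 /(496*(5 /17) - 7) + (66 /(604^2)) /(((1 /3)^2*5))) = -51607175747 /121124612250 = -0.43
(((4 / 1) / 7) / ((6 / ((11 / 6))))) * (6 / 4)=11 / 42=0.26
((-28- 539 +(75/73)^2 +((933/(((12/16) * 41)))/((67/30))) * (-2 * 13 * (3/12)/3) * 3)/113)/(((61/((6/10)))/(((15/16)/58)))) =-43098460047/46819916918576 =-0.00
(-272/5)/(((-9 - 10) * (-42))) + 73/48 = 46369/31920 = 1.45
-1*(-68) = 68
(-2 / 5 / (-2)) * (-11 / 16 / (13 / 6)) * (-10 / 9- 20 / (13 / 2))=539 / 2028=0.27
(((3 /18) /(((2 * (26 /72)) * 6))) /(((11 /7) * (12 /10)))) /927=35 /1590732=0.00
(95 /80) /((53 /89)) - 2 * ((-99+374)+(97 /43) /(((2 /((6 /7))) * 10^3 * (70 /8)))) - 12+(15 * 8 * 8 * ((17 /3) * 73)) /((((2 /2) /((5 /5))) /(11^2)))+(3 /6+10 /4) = 53658990884898857 /1116710000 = 48050962.99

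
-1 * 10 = -10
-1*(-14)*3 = 42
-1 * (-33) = 33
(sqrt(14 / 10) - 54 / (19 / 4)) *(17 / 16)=-459 / 38 + 17 *sqrt(35) / 80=-10.82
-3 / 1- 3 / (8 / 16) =-9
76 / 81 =0.94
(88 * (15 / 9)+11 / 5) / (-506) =-203 / 690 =-0.29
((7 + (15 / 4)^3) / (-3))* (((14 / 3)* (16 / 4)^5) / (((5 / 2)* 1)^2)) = -3425408 / 225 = -15224.04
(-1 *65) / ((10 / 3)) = -39 / 2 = -19.50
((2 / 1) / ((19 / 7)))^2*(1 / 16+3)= 2401 / 1444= 1.66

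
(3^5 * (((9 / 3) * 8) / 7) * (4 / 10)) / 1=11664 / 35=333.26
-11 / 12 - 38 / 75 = -427 / 300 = -1.42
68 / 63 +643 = 40577 / 63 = 644.08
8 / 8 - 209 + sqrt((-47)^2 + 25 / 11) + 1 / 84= -17471 / 84 + 2 * sqrt(66891) / 11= -160.96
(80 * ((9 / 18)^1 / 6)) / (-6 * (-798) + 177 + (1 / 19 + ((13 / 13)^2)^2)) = 76 / 56613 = 0.00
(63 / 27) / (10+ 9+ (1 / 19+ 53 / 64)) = 8512 / 72525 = 0.12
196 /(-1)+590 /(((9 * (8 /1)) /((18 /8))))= -2841 /16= -177.56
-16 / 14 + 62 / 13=330 / 91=3.63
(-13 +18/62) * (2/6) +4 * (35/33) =2/341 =0.01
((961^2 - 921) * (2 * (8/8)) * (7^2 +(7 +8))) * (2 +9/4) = 501894400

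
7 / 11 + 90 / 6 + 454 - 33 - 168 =2955 / 11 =268.64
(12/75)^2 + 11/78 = 8123/48750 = 0.17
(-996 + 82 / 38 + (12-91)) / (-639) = 20384 / 12141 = 1.68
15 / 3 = 5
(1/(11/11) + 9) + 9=19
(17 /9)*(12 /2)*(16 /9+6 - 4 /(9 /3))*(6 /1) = 3944 /9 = 438.22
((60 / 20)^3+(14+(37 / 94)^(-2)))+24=97821 / 1369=71.45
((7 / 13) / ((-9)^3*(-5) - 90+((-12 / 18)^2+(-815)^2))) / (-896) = -9 / 10000679936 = -0.00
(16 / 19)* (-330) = -277.89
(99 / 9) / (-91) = -0.12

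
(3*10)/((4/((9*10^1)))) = 675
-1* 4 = -4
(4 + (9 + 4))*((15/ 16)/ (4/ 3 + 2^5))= 153/ 320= 0.48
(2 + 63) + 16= 81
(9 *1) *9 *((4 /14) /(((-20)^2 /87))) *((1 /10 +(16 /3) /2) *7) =194967 /2000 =97.48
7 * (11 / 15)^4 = 2.02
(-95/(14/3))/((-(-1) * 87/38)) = -1805/203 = -8.89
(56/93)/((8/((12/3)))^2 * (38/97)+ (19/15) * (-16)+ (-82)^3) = -485/444112448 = -0.00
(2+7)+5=14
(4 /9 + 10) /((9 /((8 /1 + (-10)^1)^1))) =-188 /81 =-2.32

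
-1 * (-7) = 7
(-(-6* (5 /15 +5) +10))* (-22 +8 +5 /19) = -5742 /19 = -302.21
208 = 208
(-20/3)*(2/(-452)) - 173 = -58637/339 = -172.97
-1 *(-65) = 65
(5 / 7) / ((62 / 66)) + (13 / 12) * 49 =140209 / 2604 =53.84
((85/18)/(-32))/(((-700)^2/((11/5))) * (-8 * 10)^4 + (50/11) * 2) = -187/11560550400011520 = -0.00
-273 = -273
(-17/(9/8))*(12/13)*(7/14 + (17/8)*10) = -3944/13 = -303.38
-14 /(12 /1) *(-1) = 7 /6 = 1.17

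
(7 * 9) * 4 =252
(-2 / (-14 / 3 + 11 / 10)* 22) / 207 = 440 / 7383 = 0.06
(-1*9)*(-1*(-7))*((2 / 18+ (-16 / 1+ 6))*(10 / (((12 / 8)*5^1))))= 2492 / 3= 830.67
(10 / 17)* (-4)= -40 / 17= -2.35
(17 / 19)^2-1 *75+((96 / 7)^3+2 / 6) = 2505.54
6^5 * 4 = 31104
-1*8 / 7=-8 / 7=-1.14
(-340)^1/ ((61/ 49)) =-16660/ 61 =-273.11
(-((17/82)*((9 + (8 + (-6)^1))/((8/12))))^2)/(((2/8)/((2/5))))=-314721/16810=-18.72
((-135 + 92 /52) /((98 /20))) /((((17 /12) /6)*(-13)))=1247040 /140777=8.86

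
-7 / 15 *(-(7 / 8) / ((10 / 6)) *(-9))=-441 / 200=-2.20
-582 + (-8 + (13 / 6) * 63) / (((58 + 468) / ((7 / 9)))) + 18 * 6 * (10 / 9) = -4372417 / 9468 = -461.81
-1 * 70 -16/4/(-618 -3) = -43466/621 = -69.99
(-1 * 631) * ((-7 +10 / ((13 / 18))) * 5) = -280795 / 13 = -21599.62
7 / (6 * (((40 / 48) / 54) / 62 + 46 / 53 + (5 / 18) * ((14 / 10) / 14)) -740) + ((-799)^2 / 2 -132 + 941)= 83429464974571 / 260709346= 320009.49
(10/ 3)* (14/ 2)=70/ 3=23.33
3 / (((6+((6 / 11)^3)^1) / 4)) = 1.95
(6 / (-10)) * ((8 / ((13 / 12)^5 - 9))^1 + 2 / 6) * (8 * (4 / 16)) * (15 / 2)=12311319 / 1868195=6.59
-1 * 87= -87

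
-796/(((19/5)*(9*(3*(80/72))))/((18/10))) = -1194/95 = -12.57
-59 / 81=-0.73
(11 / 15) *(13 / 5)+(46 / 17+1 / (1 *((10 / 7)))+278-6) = 707147 / 2550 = 277.31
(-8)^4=4096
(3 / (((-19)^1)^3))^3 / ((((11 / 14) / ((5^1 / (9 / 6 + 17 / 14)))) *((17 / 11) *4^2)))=-6615 / 833825011060936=-0.00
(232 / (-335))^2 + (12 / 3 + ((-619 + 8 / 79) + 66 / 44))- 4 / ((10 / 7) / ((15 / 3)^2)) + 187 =-8793414783 / 17731550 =-495.92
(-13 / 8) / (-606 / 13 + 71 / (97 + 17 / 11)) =45799 / 1293502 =0.04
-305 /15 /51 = -61 /153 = -0.40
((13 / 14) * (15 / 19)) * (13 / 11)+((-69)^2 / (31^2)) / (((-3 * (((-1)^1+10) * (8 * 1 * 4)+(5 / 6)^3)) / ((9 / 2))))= 147338060691 / 175273290038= 0.84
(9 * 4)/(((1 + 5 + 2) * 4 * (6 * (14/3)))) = 9/224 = 0.04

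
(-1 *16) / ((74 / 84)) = -672 / 37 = -18.16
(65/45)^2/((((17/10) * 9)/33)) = 18590/4131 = 4.50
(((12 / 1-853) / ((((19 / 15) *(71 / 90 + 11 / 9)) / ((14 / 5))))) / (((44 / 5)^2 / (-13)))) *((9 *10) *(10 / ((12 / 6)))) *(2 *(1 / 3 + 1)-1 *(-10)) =19371909375 / 21901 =884521.68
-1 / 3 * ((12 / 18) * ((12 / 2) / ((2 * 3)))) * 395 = -790 / 9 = -87.78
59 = 59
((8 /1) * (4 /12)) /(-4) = -2 /3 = -0.67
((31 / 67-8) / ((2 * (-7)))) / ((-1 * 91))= -505 / 85358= -0.01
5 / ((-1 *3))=-5 / 3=-1.67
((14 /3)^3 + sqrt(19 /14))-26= sqrt(266) /14 + 2042 /27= 76.79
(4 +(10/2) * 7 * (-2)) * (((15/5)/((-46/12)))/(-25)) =-1188/575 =-2.07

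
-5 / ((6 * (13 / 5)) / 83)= -2075 / 78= -26.60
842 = 842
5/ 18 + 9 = 167/ 18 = 9.28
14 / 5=2.80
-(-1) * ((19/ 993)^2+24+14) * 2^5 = 1199047136/ 986049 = 1216.01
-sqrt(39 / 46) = -sqrt(1794) / 46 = -0.92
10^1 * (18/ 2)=90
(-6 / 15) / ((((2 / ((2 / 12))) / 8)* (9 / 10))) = -8 / 27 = -0.30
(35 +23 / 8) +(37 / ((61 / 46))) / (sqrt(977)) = 1702 * sqrt(977) / 59597 +303 / 8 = 38.77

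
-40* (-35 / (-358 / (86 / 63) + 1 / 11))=-165550 / 31001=-5.34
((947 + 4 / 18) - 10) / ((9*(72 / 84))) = 59045 / 486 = 121.49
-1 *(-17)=17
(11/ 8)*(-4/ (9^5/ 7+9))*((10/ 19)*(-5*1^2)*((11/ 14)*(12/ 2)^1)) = 3025/ 374376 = 0.01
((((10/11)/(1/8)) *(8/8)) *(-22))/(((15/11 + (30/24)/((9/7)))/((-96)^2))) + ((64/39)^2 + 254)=-177557986642/281385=-631014.40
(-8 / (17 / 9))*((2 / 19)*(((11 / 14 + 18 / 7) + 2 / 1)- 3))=-2376 / 2261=-1.05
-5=-5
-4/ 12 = -1/ 3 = -0.33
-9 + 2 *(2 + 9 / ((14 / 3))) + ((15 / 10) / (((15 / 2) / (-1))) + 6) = 163 / 35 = 4.66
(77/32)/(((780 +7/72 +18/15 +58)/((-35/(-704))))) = 11025/77349632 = 0.00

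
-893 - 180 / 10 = -911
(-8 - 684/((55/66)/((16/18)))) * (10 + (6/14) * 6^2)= -656464/35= -18756.11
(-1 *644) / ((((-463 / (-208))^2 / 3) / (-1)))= 83586048 / 214369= 389.92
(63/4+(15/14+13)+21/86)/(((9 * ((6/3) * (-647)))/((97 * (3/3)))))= -3511303/14021784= -0.25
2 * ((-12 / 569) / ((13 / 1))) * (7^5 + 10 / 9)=-1210184 / 22191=-54.53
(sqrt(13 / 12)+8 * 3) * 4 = 2 * sqrt(39) / 3+96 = 100.16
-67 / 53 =-1.26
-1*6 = -6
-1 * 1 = -1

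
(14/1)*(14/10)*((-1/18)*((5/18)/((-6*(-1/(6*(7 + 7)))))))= -343/81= -4.23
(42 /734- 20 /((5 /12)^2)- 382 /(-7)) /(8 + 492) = -778039 /6422500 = -0.12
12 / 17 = 0.71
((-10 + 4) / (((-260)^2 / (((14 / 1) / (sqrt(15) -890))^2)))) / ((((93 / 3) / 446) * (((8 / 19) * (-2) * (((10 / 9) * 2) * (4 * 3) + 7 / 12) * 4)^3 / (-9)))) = -6542559232497 / 1779120412377389000192000 -3675525471 * sqrt(15) / 444780103094347250048000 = -0.00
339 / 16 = 21.19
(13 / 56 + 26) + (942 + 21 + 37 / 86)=2383107 / 2408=989.66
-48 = -48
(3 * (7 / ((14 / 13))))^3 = 7414.88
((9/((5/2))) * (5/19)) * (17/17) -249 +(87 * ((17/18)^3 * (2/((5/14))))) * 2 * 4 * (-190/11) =-2892912881/50787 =-56961.68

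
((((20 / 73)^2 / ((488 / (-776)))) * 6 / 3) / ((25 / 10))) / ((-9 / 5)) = 155200 / 2925621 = 0.05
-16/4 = -4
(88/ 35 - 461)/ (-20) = 16047/ 700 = 22.92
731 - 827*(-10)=9001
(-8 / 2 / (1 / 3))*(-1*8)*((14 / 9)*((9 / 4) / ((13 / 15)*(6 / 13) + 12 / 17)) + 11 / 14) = 379.26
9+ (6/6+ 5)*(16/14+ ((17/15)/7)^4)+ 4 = 804716417/40516875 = 19.86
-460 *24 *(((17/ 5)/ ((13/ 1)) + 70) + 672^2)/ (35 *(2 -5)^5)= 21607139872/ 36855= 586274.31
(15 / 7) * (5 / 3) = 25 / 7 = 3.57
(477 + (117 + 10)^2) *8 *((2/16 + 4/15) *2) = 1560964/15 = 104064.27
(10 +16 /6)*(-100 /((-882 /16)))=30400 /1323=22.98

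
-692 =-692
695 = 695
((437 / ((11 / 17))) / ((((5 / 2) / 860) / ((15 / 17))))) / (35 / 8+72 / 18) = 18039360 / 737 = 24476.74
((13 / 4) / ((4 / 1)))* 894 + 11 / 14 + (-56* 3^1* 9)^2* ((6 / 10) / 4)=96221653 / 280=343648.76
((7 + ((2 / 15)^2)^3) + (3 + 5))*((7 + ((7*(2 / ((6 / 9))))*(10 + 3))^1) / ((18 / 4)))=19136257168 / 20503125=933.33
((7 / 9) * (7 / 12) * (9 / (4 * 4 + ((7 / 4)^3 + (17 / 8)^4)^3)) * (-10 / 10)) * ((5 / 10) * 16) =-6734508720128 / 3523318701259779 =-0.00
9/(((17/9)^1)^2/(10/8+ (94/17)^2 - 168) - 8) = -114758451/102341596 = -1.12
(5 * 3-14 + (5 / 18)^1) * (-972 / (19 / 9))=-11178 / 19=-588.32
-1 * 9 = -9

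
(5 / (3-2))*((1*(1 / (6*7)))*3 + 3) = 15.36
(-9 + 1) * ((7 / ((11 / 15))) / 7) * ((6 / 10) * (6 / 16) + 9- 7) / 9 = -89 / 33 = -2.70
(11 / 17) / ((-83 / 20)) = -220 / 1411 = -0.16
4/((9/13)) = 52/9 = 5.78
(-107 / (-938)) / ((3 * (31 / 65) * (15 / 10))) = 0.05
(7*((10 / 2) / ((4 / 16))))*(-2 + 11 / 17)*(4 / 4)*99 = -318780 / 17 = -18751.76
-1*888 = -888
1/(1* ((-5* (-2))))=1/10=0.10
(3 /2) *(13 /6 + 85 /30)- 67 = -119 /2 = -59.50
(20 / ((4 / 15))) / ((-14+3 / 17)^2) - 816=-1801677 / 2209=-815.61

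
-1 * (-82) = 82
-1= -1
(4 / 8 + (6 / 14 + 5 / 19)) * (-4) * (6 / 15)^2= -2536 / 3325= -0.76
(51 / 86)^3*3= 397953 / 636056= 0.63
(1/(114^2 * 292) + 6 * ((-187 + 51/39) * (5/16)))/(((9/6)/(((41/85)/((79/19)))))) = -704230691407/26152883640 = -26.93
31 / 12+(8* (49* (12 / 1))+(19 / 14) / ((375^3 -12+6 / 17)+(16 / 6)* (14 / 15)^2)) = 239238713999737393 / 50830655075004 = 4706.58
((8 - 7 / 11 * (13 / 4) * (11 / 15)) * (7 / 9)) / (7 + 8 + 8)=2723 / 12420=0.22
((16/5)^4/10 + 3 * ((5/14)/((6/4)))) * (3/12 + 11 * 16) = 34545141/17500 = 1974.01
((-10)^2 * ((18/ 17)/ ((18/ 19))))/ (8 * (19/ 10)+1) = 9500/ 1377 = 6.90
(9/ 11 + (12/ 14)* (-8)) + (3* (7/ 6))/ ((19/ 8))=-6679/ 1463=-4.57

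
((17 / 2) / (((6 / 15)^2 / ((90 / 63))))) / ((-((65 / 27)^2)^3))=-0.39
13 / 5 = 2.60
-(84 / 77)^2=-144 / 121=-1.19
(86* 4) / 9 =344 / 9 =38.22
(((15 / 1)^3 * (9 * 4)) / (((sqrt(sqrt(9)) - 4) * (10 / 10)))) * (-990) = 120285000 * sqrt(3) / 13 + 481140000 / 13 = 53036902.41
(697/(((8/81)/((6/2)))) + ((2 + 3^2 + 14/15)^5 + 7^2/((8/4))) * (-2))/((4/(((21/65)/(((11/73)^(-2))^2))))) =-288187040843758133/14951673886500000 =-19.27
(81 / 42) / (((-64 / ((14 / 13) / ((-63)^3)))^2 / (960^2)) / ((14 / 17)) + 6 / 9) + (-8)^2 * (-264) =-20646454803203676 / 1221972940531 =-16896.00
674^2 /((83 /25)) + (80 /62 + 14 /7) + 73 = 352260195 /2573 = 136906.41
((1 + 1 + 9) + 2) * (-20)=-260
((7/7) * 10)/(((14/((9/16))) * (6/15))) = 225/224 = 1.00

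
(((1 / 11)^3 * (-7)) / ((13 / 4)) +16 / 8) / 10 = 17289 / 86515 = 0.20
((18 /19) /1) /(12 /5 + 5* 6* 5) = 15 /2413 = 0.01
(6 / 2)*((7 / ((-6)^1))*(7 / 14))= -7 / 4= -1.75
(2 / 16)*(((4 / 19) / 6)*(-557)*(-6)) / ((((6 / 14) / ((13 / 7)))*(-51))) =-7241 / 5814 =-1.25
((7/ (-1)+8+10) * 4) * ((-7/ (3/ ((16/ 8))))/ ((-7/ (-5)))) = -440/ 3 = -146.67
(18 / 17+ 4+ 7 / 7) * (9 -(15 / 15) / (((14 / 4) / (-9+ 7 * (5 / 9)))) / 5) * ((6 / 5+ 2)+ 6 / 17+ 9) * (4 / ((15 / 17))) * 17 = 1286720908 / 23625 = 54464.38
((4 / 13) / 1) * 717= 2868 / 13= 220.62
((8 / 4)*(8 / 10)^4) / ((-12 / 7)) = -896 / 1875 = -0.48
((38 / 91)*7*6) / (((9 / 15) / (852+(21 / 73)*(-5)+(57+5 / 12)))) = 75561955 / 2847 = 26540.90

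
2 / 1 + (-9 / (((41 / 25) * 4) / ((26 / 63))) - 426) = -243701 / 574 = -424.57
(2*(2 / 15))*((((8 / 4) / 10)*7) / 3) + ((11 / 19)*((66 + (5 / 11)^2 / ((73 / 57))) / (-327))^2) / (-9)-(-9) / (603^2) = 65677453609690204 / 539065131744264675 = 0.12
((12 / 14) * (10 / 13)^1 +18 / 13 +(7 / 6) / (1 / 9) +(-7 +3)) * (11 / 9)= 17105 / 1638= 10.44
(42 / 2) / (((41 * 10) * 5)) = 21 / 2050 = 0.01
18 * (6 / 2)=54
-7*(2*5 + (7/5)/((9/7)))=-3493/45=-77.62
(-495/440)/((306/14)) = -7/136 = -0.05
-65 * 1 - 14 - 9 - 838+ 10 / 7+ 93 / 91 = -84043 / 91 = -923.55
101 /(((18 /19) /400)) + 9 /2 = 767681 /18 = 42648.94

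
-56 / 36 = -14 / 9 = -1.56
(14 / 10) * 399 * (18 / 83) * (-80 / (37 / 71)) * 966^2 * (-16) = 852699498706944 / 3071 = 277661836114.28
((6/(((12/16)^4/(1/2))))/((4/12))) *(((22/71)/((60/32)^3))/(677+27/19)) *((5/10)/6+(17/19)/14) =16941056/58377682125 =0.00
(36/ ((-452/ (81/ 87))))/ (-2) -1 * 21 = -20.96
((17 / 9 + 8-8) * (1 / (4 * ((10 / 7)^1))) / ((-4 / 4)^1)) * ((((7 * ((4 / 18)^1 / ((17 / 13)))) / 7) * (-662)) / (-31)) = -30121 / 25110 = -1.20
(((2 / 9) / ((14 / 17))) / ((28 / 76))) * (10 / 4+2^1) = 323 / 98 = 3.30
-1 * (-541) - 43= 498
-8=-8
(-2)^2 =4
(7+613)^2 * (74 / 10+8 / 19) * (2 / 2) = 57121840 / 19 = 3006412.63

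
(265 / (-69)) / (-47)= 265 / 3243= 0.08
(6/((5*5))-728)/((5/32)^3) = -596180992/3125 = -190777.92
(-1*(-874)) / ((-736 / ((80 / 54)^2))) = -1900 / 729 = -2.61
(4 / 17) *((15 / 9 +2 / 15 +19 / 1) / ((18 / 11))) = 2288 / 765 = 2.99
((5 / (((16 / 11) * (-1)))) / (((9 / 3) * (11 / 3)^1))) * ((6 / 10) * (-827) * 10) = 12405 / 8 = 1550.62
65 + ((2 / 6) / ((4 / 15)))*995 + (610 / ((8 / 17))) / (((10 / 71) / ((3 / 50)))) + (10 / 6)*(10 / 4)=2238143 / 1200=1865.12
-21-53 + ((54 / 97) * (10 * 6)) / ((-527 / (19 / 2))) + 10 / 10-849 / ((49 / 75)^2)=-253158857642 / 122736719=-2062.62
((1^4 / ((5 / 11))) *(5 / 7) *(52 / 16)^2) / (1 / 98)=13013 / 8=1626.62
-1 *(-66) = 66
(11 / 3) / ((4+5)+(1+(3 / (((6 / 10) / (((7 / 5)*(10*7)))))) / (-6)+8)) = -11 / 191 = -0.06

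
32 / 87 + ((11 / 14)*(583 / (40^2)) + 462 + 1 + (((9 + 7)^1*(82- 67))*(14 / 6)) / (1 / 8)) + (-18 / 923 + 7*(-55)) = 8199809357513 / 1798742400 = 4558.63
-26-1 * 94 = -120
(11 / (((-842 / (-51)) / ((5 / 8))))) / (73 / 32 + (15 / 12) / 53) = 99110 / 548563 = 0.18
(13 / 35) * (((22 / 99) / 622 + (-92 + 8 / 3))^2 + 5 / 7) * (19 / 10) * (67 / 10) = 1810831649051113 / 47985706125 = 37736.90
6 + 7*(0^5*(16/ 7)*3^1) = 6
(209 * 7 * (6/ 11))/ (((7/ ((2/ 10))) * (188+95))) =0.08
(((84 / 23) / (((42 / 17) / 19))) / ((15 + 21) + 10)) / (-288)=-323 / 152352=-0.00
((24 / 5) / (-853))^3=-13824 / 77581309625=-0.00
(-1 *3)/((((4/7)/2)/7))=-147/2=-73.50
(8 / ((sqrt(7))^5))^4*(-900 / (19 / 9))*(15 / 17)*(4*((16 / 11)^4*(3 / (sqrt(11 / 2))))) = -391378894848000*sqrt(22) / 14694213588523777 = -0.12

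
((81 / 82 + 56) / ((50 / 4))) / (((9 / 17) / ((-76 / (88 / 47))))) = -70940813 / 202950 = -349.55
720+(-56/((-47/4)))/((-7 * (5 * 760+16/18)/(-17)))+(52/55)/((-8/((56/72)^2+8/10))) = 1611229636679/2238325650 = 719.84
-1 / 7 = -0.14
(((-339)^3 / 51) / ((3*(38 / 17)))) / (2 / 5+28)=-4011.02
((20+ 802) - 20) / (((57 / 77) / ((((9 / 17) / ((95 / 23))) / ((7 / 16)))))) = 9739488 / 30685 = 317.40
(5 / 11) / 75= 1 / 165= 0.01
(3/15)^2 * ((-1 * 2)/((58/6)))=-6/725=-0.01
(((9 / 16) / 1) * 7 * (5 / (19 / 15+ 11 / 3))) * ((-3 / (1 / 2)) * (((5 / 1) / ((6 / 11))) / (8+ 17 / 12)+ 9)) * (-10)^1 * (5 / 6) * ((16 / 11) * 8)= 1065015000 / 45991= 23157.03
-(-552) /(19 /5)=145.26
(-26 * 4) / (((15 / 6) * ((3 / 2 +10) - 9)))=-416 / 25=-16.64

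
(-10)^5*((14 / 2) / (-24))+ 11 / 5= 437533 / 15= 29168.87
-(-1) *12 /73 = 12 /73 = 0.16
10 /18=5 /9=0.56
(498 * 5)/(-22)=-1245/11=-113.18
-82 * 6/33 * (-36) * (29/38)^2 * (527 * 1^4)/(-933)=-218057844/1234981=-176.57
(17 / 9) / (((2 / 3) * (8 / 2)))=17 / 24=0.71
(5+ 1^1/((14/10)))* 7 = 40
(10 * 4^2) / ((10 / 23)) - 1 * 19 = 349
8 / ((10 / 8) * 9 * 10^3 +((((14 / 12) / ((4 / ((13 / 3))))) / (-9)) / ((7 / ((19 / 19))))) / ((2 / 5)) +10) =10368 / 14592895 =0.00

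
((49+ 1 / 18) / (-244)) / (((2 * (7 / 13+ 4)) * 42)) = -11479 / 21766752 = -0.00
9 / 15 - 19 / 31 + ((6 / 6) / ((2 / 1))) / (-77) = -463 / 23870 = -0.02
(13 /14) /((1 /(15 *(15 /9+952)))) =185965 /14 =13283.21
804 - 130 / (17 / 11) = 12238 / 17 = 719.88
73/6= 12.17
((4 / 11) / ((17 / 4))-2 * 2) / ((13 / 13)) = -732 / 187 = -3.91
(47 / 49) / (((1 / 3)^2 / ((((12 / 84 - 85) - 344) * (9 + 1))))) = -12698460 / 343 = -37021.75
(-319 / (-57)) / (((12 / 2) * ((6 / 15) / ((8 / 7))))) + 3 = 6781 / 1197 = 5.66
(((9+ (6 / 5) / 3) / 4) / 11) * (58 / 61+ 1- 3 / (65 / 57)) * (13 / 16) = -15839 / 134200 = -0.12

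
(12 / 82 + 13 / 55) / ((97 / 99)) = 7767 / 19885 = 0.39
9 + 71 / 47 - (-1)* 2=588 / 47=12.51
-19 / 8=-2.38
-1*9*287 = -2583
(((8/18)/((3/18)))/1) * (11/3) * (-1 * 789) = -23144/3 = -7714.67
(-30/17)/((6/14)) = -70/17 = -4.12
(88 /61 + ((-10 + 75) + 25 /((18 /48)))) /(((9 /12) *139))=97436 /76311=1.28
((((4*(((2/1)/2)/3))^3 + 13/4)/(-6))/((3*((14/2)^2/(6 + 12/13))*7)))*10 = -15175/240786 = -0.06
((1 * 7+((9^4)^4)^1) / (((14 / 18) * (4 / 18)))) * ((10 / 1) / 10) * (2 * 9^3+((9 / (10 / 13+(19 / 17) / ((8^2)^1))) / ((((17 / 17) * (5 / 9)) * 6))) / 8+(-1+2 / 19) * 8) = 38376394027371566376429096 / 2466485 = 15559143488556211116.80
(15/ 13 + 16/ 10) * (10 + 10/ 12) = 179/ 6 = 29.83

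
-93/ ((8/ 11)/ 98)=-50127/ 4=-12531.75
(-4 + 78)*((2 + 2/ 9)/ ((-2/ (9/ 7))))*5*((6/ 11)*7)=-22200/ 11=-2018.18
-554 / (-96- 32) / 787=277 / 50368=0.01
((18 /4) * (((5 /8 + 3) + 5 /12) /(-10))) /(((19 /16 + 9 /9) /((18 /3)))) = -873 /175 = -4.99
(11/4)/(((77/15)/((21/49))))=45/196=0.23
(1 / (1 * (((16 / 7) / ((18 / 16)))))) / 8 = 63 / 1024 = 0.06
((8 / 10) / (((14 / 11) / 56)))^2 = 30976 / 25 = 1239.04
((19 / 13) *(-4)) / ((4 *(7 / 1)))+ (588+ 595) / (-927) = -1.48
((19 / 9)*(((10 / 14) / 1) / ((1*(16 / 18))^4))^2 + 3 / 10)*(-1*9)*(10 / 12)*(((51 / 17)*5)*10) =-3446.55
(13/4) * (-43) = -559/4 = -139.75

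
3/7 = 0.43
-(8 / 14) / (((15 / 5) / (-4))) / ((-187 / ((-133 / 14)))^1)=152 / 3927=0.04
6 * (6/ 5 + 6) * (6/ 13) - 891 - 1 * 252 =-72999/ 65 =-1123.06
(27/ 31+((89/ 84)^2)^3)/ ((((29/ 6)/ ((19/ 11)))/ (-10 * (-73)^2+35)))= -25186306298538695435/ 578997705775104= -43499.84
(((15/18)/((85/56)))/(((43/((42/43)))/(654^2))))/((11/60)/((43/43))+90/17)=10059880320/10330363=973.82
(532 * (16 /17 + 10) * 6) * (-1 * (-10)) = 5937120 /17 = 349242.35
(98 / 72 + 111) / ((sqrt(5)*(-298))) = -809*sqrt(5) / 10728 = -0.17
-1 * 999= -999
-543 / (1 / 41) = -22263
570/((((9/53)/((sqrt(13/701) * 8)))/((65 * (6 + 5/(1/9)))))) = 12122561.69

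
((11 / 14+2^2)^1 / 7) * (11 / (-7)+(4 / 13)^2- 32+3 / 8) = -20989425 / 927472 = -22.63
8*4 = 32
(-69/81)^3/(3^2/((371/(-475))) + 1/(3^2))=0.05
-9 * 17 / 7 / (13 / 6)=-918 / 91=-10.09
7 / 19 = 0.37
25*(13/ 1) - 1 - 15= 309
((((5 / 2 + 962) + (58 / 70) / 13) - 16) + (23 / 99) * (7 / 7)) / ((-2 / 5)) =-85477037 / 36036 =-2371.99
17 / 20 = 0.85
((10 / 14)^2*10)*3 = 750 / 49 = 15.31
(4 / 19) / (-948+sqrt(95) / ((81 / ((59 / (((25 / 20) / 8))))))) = -7774785 / 34929431831 - 38232 * sqrt(95) / 34929431831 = -0.00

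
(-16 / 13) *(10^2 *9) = -1107.69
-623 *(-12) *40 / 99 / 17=99680 / 561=177.68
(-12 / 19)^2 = 144 / 361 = 0.40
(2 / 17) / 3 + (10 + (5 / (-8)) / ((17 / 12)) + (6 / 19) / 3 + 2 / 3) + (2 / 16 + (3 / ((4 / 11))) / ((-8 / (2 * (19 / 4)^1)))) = 14431 / 20672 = 0.70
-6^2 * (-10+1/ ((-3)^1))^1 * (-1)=-372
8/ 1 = 8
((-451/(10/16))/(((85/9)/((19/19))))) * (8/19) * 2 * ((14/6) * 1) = -1212288/8075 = -150.13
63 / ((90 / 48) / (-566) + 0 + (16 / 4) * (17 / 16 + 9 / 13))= 3708432 / 412985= 8.98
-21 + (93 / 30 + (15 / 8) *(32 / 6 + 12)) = 73 / 5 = 14.60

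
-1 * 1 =-1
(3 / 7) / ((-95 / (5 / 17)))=-3 / 2261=-0.00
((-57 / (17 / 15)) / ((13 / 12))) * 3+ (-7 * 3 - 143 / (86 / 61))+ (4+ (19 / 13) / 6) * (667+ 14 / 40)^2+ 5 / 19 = 1889646.81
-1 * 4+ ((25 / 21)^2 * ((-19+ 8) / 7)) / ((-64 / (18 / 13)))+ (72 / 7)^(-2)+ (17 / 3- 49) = -1092799343 / 23115456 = -47.28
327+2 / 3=327.67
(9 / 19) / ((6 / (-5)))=-15 / 38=-0.39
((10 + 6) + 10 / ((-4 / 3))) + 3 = 23 / 2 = 11.50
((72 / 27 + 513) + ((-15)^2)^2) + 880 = 156062 / 3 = 52020.67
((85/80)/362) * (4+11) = 255/5792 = 0.04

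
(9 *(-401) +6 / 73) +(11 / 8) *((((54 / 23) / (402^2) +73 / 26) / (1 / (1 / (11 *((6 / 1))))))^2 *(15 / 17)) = -8520282885530983759267 / 2360898341825296416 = -3608.92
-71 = -71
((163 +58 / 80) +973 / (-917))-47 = 115.66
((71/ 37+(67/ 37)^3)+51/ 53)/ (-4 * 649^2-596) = -0.00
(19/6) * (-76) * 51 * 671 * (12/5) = -98830248/5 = -19766049.60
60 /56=15 /14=1.07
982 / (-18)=-491 / 9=-54.56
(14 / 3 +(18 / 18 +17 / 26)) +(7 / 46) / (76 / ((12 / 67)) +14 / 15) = 36167788 / 5721963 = 6.32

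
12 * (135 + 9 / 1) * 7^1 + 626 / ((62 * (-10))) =3749447 / 310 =12094.99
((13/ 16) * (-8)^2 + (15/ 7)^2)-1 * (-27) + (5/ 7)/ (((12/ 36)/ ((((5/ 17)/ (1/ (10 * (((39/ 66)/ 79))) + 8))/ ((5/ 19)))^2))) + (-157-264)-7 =-3136484925673/ 9107038227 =-344.40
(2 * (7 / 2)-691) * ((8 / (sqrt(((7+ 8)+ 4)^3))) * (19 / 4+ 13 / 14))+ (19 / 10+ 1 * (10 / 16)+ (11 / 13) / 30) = 3983 / 1560-11448 * sqrt(19) / 133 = -372.64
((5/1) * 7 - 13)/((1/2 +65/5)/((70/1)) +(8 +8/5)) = 3080/1371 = 2.25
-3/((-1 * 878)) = 3/878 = 0.00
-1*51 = -51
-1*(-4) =4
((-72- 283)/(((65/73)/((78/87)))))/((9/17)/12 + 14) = -704888/27695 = -25.45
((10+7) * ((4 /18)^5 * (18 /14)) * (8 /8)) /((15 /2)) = 0.00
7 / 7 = 1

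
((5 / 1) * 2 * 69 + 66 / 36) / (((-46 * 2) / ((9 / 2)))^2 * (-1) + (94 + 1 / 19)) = -2129463 / 997034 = -2.14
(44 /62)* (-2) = -44 /31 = -1.42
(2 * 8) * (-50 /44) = -200 /11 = -18.18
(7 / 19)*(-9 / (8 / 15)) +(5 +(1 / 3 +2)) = 509 / 456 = 1.12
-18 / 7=-2.57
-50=-50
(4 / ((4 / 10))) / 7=10 / 7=1.43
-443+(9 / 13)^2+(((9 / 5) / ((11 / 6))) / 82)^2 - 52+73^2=4154602843876 / 859369225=4834.48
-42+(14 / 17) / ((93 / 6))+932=469058 / 527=890.05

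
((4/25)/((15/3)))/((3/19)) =76/375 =0.20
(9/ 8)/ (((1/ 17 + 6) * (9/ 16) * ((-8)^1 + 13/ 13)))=-34/ 721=-0.05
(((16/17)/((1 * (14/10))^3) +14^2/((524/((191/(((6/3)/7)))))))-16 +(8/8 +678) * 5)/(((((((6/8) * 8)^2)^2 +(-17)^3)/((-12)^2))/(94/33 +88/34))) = -405872255281200/516659539319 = -785.57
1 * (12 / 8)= 3 / 2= 1.50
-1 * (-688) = 688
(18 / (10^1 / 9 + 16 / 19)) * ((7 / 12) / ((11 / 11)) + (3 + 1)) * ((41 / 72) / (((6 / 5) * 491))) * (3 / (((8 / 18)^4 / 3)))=12649772025 / 1343438848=9.42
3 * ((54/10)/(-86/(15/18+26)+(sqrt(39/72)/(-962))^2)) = -22280704992/4407960155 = -5.05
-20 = -20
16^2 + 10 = 266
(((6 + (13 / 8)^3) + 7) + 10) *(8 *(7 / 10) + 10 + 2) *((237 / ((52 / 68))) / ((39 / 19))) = 3922039451 / 54080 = 72522.92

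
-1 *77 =-77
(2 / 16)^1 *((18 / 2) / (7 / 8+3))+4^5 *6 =190473 / 31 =6144.29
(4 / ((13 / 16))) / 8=8 / 13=0.62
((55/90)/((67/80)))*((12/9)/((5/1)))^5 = 90112/91580625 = 0.00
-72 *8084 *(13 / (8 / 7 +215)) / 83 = -52966368 / 125579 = -421.78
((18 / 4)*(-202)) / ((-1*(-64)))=-909 / 64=-14.20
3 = 3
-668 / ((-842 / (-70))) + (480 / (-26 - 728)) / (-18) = -26425940 / 476151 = -55.50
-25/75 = -1/3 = -0.33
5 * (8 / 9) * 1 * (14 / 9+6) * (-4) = -134.32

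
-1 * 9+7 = -2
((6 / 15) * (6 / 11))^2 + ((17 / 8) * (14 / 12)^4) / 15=29173261 / 94089600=0.31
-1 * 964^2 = -929296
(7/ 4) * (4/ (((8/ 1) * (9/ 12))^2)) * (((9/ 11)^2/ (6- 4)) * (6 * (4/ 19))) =0.08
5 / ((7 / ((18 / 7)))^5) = 9447840 / 282475249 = 0.03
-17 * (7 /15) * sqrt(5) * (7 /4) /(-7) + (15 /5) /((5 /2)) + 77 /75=167 /75 + 119 * sqrt(5) /60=6.66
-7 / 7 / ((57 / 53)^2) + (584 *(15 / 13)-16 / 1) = 27748931 / 42237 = 656.98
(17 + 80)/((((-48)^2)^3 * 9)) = 0.00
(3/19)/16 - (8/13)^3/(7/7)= -149057/667888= -0.22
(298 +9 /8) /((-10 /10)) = -2393 /8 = -299.12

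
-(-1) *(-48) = -48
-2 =-2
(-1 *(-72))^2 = 5184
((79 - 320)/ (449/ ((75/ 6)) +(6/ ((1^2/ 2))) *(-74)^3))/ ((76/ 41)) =247025/ 9239038952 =0.00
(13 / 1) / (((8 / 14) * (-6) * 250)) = -91 / 6000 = -0.02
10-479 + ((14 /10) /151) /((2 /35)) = -468.84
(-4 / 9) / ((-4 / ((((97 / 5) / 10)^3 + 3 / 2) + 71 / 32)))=1836689 / 1500000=1.22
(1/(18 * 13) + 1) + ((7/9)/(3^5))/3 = 171497/170586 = 1.01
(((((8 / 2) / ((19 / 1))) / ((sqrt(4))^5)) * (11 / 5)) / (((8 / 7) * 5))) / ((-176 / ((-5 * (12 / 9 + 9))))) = 217 / 291840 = 0.00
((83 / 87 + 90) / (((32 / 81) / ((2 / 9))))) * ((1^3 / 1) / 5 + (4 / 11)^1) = 735909 / 25520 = 28.84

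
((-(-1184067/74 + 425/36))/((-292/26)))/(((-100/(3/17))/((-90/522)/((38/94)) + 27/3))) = 19234130929/892950600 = 21.54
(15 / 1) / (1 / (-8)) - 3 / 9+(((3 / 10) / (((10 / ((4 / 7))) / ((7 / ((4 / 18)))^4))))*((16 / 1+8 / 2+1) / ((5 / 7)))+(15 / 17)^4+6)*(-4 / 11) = -248837018975209 / 1378096500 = -180565.74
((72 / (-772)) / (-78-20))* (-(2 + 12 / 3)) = -54 / 9457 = -0.01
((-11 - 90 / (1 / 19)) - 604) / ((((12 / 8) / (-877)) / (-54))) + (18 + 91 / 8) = -587238965 / 8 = -73404870.62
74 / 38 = 37 / 19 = 1.95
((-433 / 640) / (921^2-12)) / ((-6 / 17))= 7361 / 3257199360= 0.00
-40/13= -3.08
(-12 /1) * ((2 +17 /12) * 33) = -1353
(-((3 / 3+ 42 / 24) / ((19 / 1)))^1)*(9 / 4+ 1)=-143 / 304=-0.47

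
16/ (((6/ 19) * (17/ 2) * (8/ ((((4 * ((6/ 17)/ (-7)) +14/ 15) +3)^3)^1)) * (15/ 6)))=15.49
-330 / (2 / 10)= -1650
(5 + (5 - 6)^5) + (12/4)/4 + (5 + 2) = 47/4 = 11.75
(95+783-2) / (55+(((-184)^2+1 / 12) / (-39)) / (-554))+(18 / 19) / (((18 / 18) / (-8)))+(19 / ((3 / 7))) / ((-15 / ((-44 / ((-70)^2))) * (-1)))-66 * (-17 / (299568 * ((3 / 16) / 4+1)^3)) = 25510031527059465247 / 3235734881873683875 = 7.88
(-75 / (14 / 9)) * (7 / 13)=-675 / 26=-25.96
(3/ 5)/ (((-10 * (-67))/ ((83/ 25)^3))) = 1715361/ 52343750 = 0.03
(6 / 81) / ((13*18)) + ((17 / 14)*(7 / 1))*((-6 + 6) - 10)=-268514 / 3159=-85.00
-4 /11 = -0.36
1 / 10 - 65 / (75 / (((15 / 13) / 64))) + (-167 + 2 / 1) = -52773 / 320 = -164.92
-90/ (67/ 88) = -7920/ 67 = -118.21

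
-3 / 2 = -1.50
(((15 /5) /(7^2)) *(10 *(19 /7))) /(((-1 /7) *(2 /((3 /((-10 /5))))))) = 855 /98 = 8.72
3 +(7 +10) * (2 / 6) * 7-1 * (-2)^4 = 80 / 3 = 26.67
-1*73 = -73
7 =7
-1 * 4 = -4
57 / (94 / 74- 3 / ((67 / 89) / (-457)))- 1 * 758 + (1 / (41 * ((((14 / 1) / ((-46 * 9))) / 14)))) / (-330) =-7721688875027 / 10187756260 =-757.94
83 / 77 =1.08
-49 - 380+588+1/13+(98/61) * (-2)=123600/793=155.86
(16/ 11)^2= 256/ 121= 2.12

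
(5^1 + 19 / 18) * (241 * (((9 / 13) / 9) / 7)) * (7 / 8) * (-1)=-26269 / 1872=-14.03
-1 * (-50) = 50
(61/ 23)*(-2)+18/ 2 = 85/ 23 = 3.70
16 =16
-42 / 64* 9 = -189 / 32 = -5.91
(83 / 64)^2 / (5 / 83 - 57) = -571787 / 19357696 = -0.03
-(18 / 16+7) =-65 / 8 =-8.12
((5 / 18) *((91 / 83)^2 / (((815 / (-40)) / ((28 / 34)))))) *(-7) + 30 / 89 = 6598680770 / 15290624619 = 0.43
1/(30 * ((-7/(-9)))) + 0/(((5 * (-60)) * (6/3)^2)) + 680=47603/70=680.04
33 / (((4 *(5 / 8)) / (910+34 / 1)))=62304 / 5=12460.80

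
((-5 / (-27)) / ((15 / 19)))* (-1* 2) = -38 / 81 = -0.47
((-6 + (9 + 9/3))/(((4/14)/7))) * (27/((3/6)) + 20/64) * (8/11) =11613/2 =5806.50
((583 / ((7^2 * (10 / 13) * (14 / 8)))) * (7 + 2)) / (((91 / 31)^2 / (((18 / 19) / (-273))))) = -60508404 / 1888854695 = -0.03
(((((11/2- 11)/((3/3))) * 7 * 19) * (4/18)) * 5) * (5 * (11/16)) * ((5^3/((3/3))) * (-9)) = 50290625/16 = 3143164.06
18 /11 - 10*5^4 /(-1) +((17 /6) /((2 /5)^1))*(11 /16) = 13213741 /2112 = 6256.51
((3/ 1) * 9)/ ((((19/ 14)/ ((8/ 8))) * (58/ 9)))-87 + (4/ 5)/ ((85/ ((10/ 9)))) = -35366132/ 421515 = -83.90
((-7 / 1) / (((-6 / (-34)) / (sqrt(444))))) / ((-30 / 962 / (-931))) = -106579018 *sqrt(111) / 45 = -24952880.69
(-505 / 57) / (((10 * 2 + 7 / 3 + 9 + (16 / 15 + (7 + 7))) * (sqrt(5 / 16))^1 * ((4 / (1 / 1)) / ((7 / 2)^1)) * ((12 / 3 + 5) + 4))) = -0.02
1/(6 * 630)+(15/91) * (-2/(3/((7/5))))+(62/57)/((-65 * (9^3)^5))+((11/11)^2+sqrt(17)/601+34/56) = sqrt(17)/601+1108815253499504647/762826644410674545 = 1.46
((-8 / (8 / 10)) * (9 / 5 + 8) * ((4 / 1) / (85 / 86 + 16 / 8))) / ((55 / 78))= -186.03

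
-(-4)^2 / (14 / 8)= -64 / 7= -9.14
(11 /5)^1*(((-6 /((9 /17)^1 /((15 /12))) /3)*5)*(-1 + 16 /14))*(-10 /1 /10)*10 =4675 /63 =74.21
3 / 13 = 0.23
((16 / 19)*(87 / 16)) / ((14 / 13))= 1131 / 266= 4.25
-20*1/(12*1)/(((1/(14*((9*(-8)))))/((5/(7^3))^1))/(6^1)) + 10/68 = 245045/1666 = 147.09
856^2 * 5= 3663680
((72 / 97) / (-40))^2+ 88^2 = 1821582481 / 235225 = 7744.00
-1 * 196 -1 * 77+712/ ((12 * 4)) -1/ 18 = -2324/ 9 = -258.22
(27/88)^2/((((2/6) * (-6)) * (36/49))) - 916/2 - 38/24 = -85428227/185856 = -459.65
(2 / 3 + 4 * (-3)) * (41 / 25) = -1394 / 75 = -18.59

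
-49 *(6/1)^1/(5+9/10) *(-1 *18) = 52920/59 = 896.95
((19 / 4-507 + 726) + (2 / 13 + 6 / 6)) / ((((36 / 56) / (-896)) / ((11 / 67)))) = -51464.56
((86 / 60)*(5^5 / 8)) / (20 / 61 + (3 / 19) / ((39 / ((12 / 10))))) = 2024628125 / 1203168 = 1682.75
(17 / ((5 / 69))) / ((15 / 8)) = 3128 / 25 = 125.12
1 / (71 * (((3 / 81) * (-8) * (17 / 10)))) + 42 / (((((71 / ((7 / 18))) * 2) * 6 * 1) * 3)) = -703 / 32589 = -0.02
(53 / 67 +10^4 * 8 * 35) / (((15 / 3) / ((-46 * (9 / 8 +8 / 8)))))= -73351620723 / 1340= -54740015.46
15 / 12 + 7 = 33 / 4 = 8.25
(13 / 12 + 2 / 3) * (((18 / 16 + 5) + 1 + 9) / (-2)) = -903 / 64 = -14.11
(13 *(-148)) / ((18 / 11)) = -10582 / 9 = -1175.78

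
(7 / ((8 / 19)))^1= 133 / 8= 16.62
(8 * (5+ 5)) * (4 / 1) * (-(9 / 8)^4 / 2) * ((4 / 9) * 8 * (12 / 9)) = -1215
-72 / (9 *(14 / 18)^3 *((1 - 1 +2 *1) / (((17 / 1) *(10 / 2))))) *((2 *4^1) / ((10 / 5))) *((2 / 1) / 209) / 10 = -198288 / 71687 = -2.77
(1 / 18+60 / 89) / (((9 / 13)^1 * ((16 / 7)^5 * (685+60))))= 255415979 / 11263184732160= 0.00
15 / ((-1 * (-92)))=15 / 92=0.16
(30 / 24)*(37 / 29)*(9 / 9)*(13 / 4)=2405 / 464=5.18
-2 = -2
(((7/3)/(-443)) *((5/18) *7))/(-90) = 49/430596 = 0.00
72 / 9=8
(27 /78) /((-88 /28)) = -63 /572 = -0.11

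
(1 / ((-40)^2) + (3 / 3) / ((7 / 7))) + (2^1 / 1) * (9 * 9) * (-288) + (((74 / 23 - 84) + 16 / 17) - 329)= -29443138809 / 625600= -47063.84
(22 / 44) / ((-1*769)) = -1 / 1538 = -0.00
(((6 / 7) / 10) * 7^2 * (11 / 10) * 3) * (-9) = -6237 / 50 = -124.74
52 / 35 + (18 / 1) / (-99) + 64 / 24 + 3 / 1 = 8051 / 1155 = 6.97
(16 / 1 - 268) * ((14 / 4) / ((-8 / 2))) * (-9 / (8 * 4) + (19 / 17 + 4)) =1160271 / 1088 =1066.43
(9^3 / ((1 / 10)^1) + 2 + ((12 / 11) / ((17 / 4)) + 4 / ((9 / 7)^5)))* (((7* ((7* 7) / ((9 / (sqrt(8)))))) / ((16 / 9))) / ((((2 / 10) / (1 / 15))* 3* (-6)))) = -8189.46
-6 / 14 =-3 / 7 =-0.43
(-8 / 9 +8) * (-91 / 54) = -2912 / 243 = -11.98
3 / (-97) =-3 / 97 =-0.03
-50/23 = -2.17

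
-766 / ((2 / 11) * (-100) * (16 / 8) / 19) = 400.24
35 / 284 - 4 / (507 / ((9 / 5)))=26167 / 239980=0.11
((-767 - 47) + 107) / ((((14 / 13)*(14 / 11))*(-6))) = 14443 / 168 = 85.97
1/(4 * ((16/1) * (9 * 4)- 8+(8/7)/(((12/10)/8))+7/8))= 0.00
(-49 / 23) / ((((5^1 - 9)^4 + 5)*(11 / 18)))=-98 / 7337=-0.01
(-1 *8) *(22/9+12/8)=-284/9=-31.56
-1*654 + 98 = -556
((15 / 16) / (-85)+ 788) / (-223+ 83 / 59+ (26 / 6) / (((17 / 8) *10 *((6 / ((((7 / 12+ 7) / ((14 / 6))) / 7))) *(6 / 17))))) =-11950136415 / 3359862932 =-3.56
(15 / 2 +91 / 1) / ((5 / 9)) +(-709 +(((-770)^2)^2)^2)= 1235736291547680999994683 / 10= 123573629154768099999468.30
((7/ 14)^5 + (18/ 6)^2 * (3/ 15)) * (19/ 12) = 5567/ 1920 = 2.90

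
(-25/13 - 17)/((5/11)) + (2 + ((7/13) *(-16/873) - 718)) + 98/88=-1888881487/2496780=-756.53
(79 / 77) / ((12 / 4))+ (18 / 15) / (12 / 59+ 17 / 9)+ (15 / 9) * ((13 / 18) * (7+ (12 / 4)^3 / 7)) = 13.98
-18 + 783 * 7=5463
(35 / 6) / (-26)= -35 / 156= -0.22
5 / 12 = 0.42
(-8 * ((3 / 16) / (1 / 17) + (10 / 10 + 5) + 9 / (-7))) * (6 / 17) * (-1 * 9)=23895 / 119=200.80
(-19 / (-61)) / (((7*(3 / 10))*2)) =95 / 1281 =0.07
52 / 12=13 / 3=4.33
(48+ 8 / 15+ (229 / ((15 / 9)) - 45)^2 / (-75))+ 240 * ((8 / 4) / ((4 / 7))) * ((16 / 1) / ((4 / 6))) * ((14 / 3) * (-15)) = -2646122444 / 1875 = -1411265.30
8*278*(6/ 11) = 13344/ 11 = 1213.09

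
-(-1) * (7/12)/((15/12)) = 0.47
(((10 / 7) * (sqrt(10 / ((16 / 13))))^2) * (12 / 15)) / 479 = 65 / 3353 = 0.02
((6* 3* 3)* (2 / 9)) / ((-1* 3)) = -4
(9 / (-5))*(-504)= 4536 / 5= 907.20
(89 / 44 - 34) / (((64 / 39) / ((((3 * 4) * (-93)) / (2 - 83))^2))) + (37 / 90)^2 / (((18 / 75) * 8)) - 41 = -639794329 / 171072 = -3739.91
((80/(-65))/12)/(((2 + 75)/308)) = -16/39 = -0.41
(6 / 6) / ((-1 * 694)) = -1 / 694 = -0.00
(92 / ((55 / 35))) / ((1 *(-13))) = -644 / 143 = -4.50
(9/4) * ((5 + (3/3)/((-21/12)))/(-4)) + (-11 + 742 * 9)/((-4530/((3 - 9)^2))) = -4690869/84560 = -55.47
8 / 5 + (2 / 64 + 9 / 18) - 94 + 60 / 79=-1151621 / 12640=-91.11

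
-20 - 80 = -100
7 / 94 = 0.07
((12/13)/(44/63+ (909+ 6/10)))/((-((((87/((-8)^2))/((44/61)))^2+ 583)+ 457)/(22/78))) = -13738475520/50126838685039363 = -0.00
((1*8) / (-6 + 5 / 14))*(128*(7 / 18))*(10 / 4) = -125440 / 711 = -176.43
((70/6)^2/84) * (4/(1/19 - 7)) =-0.93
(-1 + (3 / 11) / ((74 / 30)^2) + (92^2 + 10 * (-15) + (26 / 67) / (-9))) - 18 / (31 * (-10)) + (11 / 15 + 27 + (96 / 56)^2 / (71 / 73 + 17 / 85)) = 61569102772828331 / 7379467107705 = 8343.30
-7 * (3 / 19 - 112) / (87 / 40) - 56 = 502432 / 1653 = 303.95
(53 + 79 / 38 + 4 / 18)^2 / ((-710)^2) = 357701569 / 58961552400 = 0.01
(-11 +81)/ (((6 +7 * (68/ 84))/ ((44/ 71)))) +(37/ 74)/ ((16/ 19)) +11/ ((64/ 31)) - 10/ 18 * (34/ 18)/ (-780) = 138399307/ 14354496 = 9.64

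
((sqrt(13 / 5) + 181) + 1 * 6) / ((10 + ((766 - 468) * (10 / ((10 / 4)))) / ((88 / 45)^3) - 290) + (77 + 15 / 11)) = -15929408 / 3598567 - 85184 * sqrt(65) / 17992835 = -4.46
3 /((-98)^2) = 3 /9604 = 0.00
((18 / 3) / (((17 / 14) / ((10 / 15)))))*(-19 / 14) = -4.47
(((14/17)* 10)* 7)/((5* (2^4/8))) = 98/17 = 5.76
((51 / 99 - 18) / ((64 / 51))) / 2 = -9809 / 1408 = -6.97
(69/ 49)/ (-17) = -69/ 833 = -0.08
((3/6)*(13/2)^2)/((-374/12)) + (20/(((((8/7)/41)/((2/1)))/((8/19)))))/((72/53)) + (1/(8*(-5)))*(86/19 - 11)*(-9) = 566161349/1279080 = 442.63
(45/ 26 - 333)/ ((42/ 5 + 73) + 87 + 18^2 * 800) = -43065/ 33717892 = -0.00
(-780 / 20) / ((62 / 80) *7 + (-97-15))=520 / 1421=0.37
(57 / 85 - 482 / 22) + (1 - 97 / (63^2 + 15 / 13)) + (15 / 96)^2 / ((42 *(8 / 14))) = -3569520973 / 176168960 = -20.26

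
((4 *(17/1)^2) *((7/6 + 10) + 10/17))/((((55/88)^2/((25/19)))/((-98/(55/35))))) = -162708224/57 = -2854530.25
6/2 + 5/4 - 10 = -23/4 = -5.75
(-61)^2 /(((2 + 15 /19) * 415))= 70699 /21995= 3.21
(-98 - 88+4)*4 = -728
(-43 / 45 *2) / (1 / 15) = -28.67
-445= -445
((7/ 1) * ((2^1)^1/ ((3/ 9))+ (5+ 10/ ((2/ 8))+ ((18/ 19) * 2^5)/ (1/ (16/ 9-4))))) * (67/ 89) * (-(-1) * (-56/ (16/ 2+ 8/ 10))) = 10210130/ 18601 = 548.90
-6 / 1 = -6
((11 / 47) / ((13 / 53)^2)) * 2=61798 / 7943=7.78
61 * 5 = 305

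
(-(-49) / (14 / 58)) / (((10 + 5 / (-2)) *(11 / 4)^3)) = 25984 / 19965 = 1.30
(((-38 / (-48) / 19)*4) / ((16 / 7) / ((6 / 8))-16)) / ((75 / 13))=-91 / 40800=-0.00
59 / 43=1.37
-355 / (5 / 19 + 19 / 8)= -53960 / 401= -134.56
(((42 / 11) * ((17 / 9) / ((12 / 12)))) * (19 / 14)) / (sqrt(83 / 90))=323 * sqrt(830) / 913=10.19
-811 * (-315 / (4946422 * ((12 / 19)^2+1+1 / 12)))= 1532790 / 43990271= 0.03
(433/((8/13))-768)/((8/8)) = -515/8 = -64.38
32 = 32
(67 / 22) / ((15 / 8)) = 268 / 165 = 1.62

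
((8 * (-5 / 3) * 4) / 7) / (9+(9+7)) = -32 / 105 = -0.30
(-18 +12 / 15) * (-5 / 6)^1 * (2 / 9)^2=172 / 243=0.71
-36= -36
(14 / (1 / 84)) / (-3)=-392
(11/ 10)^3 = 1331/ 1000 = 1.33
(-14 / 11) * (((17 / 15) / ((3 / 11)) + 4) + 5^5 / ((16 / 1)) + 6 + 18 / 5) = -1073863 / 3960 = -271.18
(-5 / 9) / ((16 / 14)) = -35 / 72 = -0.49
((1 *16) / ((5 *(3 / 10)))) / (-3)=-32 / 9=-3.56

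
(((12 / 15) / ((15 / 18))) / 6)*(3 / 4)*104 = 12.48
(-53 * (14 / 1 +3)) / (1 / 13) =-11713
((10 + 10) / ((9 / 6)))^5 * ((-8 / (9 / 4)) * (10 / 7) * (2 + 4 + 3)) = -32768000000 / 1701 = -19263962.38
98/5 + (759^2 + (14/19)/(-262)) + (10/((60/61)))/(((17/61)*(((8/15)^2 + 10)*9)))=1692220881662221/2937368460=576100.99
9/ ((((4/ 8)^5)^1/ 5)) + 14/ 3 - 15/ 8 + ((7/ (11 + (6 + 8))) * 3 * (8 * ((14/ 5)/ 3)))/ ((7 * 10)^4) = 132556484399/ 91875000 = 1442.79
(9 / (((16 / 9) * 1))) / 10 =0.51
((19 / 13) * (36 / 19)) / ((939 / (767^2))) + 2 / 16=4344601 / 2504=1735.06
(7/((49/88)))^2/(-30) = -3872/735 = -5.27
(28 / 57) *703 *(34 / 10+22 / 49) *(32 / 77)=4466048 / 8085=552.39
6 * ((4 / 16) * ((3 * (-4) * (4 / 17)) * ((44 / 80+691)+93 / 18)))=-14754 / 5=-2950.80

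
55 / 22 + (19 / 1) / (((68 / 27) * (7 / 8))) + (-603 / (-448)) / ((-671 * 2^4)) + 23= 34.12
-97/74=-1.31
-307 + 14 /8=-1221 /4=-305.25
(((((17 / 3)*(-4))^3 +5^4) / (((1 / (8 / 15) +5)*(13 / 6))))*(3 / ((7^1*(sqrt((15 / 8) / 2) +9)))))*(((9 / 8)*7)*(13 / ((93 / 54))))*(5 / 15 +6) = -9769391424 / 728035 +271371984*sqrt(15) / 728035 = -11975.21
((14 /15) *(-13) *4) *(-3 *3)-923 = -2431 /5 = -486.20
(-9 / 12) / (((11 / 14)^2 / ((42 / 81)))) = -686 / 1089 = -0.63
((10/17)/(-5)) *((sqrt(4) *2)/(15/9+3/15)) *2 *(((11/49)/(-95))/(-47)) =-132/5207083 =-0.00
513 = 513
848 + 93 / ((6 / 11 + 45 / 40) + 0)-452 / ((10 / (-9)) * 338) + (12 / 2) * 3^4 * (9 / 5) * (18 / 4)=200461356 / 41405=4841.48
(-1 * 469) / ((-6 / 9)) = 1407 / 2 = 703.50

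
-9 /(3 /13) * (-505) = 19695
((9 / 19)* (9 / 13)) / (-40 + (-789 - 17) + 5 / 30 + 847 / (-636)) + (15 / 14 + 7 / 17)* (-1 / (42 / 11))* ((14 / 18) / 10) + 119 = 96896661620243 / 814467097080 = 118.97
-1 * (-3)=3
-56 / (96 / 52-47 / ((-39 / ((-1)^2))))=-312 / 17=-18.35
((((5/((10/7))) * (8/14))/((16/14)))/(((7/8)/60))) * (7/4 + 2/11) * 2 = 463.64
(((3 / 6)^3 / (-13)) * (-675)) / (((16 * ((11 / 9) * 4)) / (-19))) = -115425 / 73216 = -1.58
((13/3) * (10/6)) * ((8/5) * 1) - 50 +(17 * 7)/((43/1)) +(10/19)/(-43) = -262423/7353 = -35.69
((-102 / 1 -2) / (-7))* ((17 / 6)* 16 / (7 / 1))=14144 / 147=96.22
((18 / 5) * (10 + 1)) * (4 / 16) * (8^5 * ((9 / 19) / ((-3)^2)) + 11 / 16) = 51925203 / 3040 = 17080.66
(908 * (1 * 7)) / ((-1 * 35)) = -908 / 5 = -181.60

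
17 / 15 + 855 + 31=13307 / 15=887.13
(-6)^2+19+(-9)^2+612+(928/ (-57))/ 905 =38584652/ 51585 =747.98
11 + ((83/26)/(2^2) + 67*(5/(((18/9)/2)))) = 36067/104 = 346.80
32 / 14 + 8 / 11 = 232 / 77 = 3.01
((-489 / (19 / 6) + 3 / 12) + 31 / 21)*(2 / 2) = -152.69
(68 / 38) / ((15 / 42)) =476 / 95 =5.01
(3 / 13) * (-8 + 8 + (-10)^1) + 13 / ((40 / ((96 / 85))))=-10722 / 5525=-1.94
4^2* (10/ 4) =40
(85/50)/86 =17/860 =0.02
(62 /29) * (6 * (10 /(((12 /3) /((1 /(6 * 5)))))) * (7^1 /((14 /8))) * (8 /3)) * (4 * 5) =19840 /87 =228.05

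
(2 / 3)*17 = 34 / 3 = 11.33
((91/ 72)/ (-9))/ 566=-91/ 366768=-0.00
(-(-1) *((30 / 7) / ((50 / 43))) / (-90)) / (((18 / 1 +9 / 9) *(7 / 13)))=-559 / 139650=-0.00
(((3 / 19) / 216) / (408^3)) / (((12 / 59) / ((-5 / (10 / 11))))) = -649 / 2229861187584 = -0.00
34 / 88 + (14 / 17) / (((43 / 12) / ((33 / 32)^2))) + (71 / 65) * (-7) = -469336761 / 66901120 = -7.02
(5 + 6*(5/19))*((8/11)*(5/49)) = 5000/10241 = 0.49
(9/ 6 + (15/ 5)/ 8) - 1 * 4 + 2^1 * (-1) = -33/ 8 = -4.12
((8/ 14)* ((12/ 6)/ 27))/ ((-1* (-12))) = 2/ 567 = 0.00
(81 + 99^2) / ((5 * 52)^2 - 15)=9882 / 67585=0.15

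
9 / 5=1.80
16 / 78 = 8 / 39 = 0.21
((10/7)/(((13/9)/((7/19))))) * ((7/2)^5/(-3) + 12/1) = -234825/3952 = -59.42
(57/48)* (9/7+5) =209/28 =7.46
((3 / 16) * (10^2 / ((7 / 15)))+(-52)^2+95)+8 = 79721 / 28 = 2847.18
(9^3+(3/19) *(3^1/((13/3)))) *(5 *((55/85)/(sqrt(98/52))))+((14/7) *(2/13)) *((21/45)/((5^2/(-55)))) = -308/975+9904950 *sqrt(26)/29393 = 1717.97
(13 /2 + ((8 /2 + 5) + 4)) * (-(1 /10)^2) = -39 /200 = -0.20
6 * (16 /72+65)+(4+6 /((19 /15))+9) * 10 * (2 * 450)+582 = 9154480 /57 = 160604.91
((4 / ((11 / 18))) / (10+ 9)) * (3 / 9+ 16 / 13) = 1464 / 2717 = 0.54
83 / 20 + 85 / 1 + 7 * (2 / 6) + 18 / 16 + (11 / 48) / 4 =92.67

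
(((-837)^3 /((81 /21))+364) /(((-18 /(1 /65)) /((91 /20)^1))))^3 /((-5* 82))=-503989603727917.00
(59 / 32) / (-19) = -59 / 608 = -0.10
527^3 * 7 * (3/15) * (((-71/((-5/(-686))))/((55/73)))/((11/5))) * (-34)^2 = -4211075658683717768/3025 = -1392091126837592.65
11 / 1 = 11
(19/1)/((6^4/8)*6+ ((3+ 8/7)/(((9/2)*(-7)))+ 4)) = 8379/430358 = 0.02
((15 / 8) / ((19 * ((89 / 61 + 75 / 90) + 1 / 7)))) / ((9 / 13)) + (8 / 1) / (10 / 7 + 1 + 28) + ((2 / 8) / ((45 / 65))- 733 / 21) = -18145773194 / 530233893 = -34.22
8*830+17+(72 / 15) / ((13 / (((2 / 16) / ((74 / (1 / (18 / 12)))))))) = 16010086 / 2405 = 6657.00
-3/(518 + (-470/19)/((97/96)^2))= -536313/88271858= -0.01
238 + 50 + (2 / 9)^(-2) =1233 / 4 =308.25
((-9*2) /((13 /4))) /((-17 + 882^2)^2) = -72 /7866810908437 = -0.00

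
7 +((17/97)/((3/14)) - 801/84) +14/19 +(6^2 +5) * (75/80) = 23194861/619248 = 37.46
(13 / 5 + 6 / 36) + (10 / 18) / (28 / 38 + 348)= 412706 / 149085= 2.77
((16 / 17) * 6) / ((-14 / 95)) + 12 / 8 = -8763 / 238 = -36.82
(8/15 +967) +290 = 18863/15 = 1257.53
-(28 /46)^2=-196 /529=-0.37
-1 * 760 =-760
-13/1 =-13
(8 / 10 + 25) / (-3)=-43 / 5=-8.60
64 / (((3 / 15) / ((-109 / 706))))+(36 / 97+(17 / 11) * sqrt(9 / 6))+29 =-685983 / 34241+17 * sqrt(6) / 22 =-18.14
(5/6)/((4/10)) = 2.08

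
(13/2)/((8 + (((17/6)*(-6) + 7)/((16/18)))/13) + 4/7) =2366/2805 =0.84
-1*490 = -490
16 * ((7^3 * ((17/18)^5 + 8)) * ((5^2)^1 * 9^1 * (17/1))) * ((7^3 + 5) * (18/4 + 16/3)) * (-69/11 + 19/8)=-1414712447920241575/577368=-2450278588214.52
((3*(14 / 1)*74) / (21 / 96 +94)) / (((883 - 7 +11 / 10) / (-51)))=-161024 / 83951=-1.92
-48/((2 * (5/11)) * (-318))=0.17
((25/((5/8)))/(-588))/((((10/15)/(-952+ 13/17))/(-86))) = -6953530/833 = -8347.58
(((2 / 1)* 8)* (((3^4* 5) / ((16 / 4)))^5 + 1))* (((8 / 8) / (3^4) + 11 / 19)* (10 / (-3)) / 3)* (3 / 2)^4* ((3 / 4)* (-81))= 669299162036102325 / 19456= 34400655943467.43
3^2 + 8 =17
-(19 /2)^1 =-19 /2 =-9.50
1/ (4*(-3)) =-1/ 12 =-0.08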